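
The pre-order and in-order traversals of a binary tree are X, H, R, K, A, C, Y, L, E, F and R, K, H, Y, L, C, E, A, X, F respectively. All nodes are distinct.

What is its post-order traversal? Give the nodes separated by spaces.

The first element of pre-order is the root; it splits in-order into left and right subtrees.
Root X: left subtree has 8 nodes {R, K, H, Y, L, C, E, A}, right has 1 {F}.
  Root H: left subtree has 2 nodes {R, K}, right has 5 {Y, L, C, E, A}.
    Root R: left subtree has 0 nodes { }, right has 1 {K}.
    Root A: left subtree has 4 nodes {Y, L, C, E}, right has 0 { }.
      Root C: left subtree has 2 nodes {Y, L}, right has 1 {E}.
        Root Y: left subtree has 0 nodes { }, right has 1 {L}.

K R L Y E C A H F X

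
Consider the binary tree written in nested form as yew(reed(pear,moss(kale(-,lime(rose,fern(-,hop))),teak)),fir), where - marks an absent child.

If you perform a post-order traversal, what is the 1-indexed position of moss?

8

Post-order visits the left subtree, then the right subtree, then the node.
At yew: go left to reed.
  At reed: go left to pear.
    pear is a leaf — visit pear.
  At reed: go right to moss.
    At moss: go left to kale.
      At kale: no left child.
      At kale: go right to lime.
        At lime: go left to rose.
          rose is a leaf — visit rose.
        At lime: go right to fern.
          At fern: no left child.
          At fern: go right to hop.
            hop is a leaf — visit hop.
          Visit fern.
        Visit lime.
      Visit kale.
    At moss: go right to teak.
      teak is a leaf — visit teak.
    Visit moss.
  Visit reed.
At yew: go right to fir.
  fir is a leaf — visit fir.
Visit yew.
Full post-order sequence: pear, rose, hop, fern, lime, kale, teak, moss, reed, fir, yew.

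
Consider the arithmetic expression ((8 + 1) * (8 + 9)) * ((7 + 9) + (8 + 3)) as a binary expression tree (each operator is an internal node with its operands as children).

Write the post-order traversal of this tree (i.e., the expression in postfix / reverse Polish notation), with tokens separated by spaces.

8 1 + 8 9 + * 7 9 + 8 3 + + *

Post-order on an expression tree gives postfix notation: for each operator, emit left operand, right operand, then the operator.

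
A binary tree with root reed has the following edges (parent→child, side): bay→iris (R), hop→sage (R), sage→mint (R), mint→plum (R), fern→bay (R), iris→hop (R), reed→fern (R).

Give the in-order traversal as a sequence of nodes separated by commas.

reed, fern, bay, iris, hop, sage, mint, plum

In-order visits the left subtree, then the node, then the right subtree.
At reed: no left child.
Visit reed.
At reed: go right to fern.
  At fern: no left child.
  Visit fern.
  At fern: go right to bay.
    At bay: no left child.
    Visit bay.
    At bay: go right to iris.
      At iris: no left child.
      Visit iris.
      At iris: go right to hop.
        At hop: no left child.
        Visit hop.
        At hop: go right to sage.
          At sage: no left child.
          Visit sage.
          At sage: go right to mint.
            At mint: no left child.
            Visit mint.
            At mint: go right to plum.
              plum is a leaf — visit plum.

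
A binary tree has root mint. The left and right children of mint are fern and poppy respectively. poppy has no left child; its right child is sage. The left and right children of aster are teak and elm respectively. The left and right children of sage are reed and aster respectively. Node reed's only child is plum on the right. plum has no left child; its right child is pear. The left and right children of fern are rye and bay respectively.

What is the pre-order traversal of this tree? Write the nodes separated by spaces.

Pre-order visits the node, then its left subtree, then its right subtree.
Visit mint.
At mint: go left to fern.
  Visit fern.
  At fern: go left to rye.
    rye is a leaf — visit rye.
  At fern: go right to bay.
    bay is a leaf — visit bay.
At mint: go right to poppy.
  Visit poppy.
  At poppy: no left child.
  At poppy: go right to sage.
    Visit sage.
    At sage: go left to reed.
      Visit reed.
      At reed: no left child.
      At reed: go right to plum.
        Visit plum.
        At plum: no left child.
        At plum: go right to pear.
          pear is a leaf — visit pear.
    At sage: go right to aster.
      Visit aster.
      At aster: go left to teak.
        teak is a leaf — visit teak.
      At aster: go right to elm.
        elm is a leaf — visit elm.

mint fern rye bay poppy sage reed plum pear aster teak elm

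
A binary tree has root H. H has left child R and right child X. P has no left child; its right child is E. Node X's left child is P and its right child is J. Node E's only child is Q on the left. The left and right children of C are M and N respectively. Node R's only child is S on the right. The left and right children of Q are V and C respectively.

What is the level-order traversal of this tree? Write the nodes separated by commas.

H, R, X, S, P, J, E, Q, V, C, M, N

Level-order visits nodes level by level from the root, left to right within each level.
Level 0: H
Level 1: R, X
Level 2: S, P, J
Level 3: E
Level 4: Q
Level 5: V, C
Level 6: M, N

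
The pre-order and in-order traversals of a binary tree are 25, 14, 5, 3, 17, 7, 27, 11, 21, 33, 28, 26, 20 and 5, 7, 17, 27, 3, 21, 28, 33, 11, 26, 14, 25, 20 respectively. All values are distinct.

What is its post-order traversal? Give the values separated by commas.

7, 27, 17, 28, 33, 21, 26, 11, 3, 5, 14, 20, 25

The first element of pre-order is the root; it splits in-order into left and right subtrees.
Root 25: left subtree has 11 nodes {5, 7, 17, 27, 3, 21, 28, 33, 11, 26, 14}, right has 1 {20}.
  Root 14: left subtree has 10 nodes {5, 7, 17, 27, 3, 21, 28, 33, 11, 26}, right has 0 { }.
    Root 5: left subtree has 0 nodes { }, right has 9 {7, 17, 27, 3, 21, 28, 33, 11, 26}.
      Root 3: left subtree has 3 nodes {7, 17, 27}, right has 5 {21, 28, 33, 11, 26}.
        Root 17: left subtree has 1 node {7}, right has 1 {27}.
        Root 11: left subtree has 3 nodes {21, 28, 33}, right has 1 {26}.
          Root 21: left subtree has 0 nodes { }, right has 2 {28, 33}.
            Root 33: left subtree has 1 node {28}, right has 0 { }.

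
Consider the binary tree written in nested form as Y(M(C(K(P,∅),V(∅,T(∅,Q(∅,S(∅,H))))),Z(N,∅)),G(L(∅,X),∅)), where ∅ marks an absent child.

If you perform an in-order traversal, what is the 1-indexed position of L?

13

In-order visits the left subtree, then the node, then the right subtree.
At Y: go left to M.
  At M: go left to C.
    At C: go left to K.
      At K: go left to P.
        P is a leaf — visit P.
      Visit K.
      At K: no right child.
    Visit C.
    At C: go right to V.
      At V: no left child.
      Visit V.
      At V: go right to T.
        At T: no left child.
        Visit T.
        At T: go right to Q.
          At Q: no left child.
          Visit Q.
          At Q: go right to S.
            At S: no left child.
            Visit S.
            At S: go right to H.
              H is a leaf — visit H.
  Visit M.
  At M: go right to Z.
    At Z: go left to N.
      N is a leaf — visit N.
    Visit Z.
    At Z: no right child.
Visit Y.
At Y: go right to G.
  At G: go left to L.
    At L: no left child.
    Visit L.
    At L: go right to X.
      X is a leaf — visit X.
  Visit G.
  At G: no right child.
Full in-order sequence: P, K, C, V, T, Q, S, H, M, N, Z, Y, L, X, G.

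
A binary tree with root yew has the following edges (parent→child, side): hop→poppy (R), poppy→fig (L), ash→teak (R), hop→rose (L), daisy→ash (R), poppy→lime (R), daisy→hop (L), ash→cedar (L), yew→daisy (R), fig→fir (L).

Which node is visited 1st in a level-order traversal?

Level-order visits nodes level by level from the root, left to right within each level.
Level 0: yew
Level 1: daisy
Level 2: hop, ash
Level 3: rose, poppy, cedar, teak
Level 4: fig, lime
Level 5: fir
Full level-order sequence: yew, daisy, hop, ash, rose, poppy, cedar, teak, fig, lime, fir.

yew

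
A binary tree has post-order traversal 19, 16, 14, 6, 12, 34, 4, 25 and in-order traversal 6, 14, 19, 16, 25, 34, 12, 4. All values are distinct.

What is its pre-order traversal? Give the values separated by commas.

25, 6, 14, 16, 19, 4, 34, 12

The last element of post-order is the root; it splits in-order into left and right subtrees.
Root 25: left subtree has 4 nodes {6, 14, 19, 16}, right has 3 {34, 12, 4}.
  Root 6: left subtree has 0 nodes { }, right has 3 {14, 19, 16}.
    Root 14: left subtree has 0 nodes { }, right has 2 {19, 16}.
      Root 16: left subtree has 1 node {19}, right has 0 { }.
  Root 4: left subtree has 2 nodes {34, 12}, right has 0 { }.
    Root 34: left subtree has 0 nodes { }, right has 1 {12}.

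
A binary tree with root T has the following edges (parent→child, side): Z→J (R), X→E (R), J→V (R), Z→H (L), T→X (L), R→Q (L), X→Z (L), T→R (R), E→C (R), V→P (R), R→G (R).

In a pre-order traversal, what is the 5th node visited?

J

Pre-order visits the node, then its left subtree, then its right subtree.
Visit T.
At T: go left to X.
  Visit X.
  At X: go left to Z.
    Visit Z.
    At Z: go left to H.
      H is a leaf — visit H.
    At Z: go right to J.
      Visit J.
      At J: no left child.
      At J: go right to V.
        Visit V.
        At V: no left child.
        At V: go right to P.
          P is a leaf — visit P.
  At X: go right to E.
    Visit E.
    At E: no left child.
    At E: go right to C.
      C is a leaf — visit C.
At T: go right to R.
  Visit R.
  At R: go left to Q.
    Q is a leaf — visit Q.
  At R: go right to G.
    G is a leaf — visit G.
Full pre-order sequence: T, X, Z, H, J, V, P, E, C, R, Q, G.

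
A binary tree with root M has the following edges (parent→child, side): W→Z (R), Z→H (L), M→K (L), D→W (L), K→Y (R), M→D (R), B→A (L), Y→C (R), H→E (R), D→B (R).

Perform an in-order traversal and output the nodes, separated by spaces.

In-order visits the left subtree, then the node, then the right subtree.
At M: go left to K.
  At K: no left child.
  Visit K.
  At K: go right to Y.
    At Y: no left child.
    Visit Y.
    At Y: go right to C.
      C is a leaf — visit C.
Visit M.
At M: go right to D.
  At D: go left to W.
    At W: no left child.
    Visit W.
    At W: go right to Z.
      At Z: go left to H.
        At H: no left child.
        Visit H.
        At H: go right to E.
          E is a leaf — visit E.
      Visit Z.
      At Z: no right child.
  Visit D.
  At D: go right to B.
    At B: go left to A.
      A is a leaf — visit A.
    Visit B.
    At B: no right child.

K Y C M W H E Z D A B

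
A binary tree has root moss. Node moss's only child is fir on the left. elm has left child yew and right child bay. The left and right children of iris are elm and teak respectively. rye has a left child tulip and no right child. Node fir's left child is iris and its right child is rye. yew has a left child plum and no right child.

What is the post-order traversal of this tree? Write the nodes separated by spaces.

plum yew bay elm teak iris tulip rye fir moss

Post-order visits the left subtree, then the right subtree, then the node.
At moss: go left to fir.
  At fir: go left to iris.
    At iris: go left to elm.
      At elm: go left to yew.
        At yew: go left to plum.
          plum is a leaf — visit plum.
        At yew: no right child.
        Visit yew.
      At elm: go right to bay.
        bay is a leaf — visit bay.
      Visit elm.
    At iris: go right to teak.
      teak is a leaf — visit teak.
    Visit iris.
  At fir: go right to rye.
    At rye: go left to tulip.
      tulip is a leaf — visit tulip.
    At rye: no right child.
    Visit rye.
  Visit fir.
At moss: no right child.
Visit moss.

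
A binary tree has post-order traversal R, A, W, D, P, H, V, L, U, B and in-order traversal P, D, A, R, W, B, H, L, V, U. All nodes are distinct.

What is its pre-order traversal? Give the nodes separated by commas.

B, P, D, W, A, R, U, L, H, V

The last element of post-order is the root; it splits in-order into left and right subtrees.
Root B: left subtree has 5 nodes {P, D, A, R, W}, right has 4 {H, L, V, U}.
  Root P: left subtree has 0 nodes { }, right has 4 {D, A, R, W}.
    Root D: left subtree has 0 nodes { }, right has 3 {A, R, W}.
      Root W: left subtree has 2 nodes {A, R}, right has 0 { }.
        Root A: left subtree has 0 nodes { }, right has 1 {R}.
  Root U: left subtree has 3 nodes {H, L, V}, right has 0 { }.
    Root L: left subtree has 1 node {H}, right has 1 {V}.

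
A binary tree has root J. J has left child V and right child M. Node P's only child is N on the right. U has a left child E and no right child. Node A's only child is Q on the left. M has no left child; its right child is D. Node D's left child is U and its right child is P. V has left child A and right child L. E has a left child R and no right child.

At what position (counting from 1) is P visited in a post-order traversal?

Post-order visits the left subtree, then the right subtree, then the node.
At J: go left to V.
  At V: go left to A.
    At A: go left to Q.
      Q is a leaf — visit Q.
    At A: no right child.
    Visit A.
  At V: go right to L.
    L is a leaf — visit L.
  Visit V.
At J: go right to M.
  At M: no left child.
  At M: go right to D.
    At D: go left to U.
      At U: go left to E.
        At E: go left to R.
          R is a leaf — visit R.
        At E: no right child.
        Visit E.
      At U: no right child.
      Visit U.
    At D: go right to P.
      At P: no left child.
      At P: go right to N.
        N is a leaf — visit N.
      Visit P.
    Visit D.
  Visit M.
Visit J.
Full post-order sequence: Q, A, L, V, R, E, U, N, P, D, M, J.

9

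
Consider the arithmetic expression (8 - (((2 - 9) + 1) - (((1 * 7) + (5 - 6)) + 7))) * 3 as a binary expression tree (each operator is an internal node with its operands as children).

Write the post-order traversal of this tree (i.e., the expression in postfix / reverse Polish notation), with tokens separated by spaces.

8 2 9 - 1 + 1 7 * 5 6 - + 7 + - - 3 *

Post-order on an expression tree gives postfix notation: for each operator, emit left operand, right operand, then the operator.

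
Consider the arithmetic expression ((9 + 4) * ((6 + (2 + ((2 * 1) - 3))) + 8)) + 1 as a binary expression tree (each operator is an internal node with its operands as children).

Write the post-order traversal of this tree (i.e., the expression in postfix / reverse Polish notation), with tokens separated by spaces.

9 4 + 6 2 2 1 * 3 - + + 8 + * 1 +

Post-order on an expression tree gives postfix notation: for each operator, emit left operand, right operand, then the operator.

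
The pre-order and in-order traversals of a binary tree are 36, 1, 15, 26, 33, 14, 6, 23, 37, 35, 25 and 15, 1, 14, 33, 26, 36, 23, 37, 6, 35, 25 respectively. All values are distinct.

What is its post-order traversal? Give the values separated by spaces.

The first element of pre-order is the root; it splits in-order into left and right subtrees.
Root 36: left subtree has 5 nodes {15, 1, 14, 33, 26}, right has 5 {23, 37, 6, 35, 25}.
  Root 1: left subtree has 1 node {15}, right has 3 {14, 33, 26}.
    Root 26: left subtree has 2 nodes {14, 33}, right has 0 { }.
      Root 33: left subtree has 1 node {14}, right has 0 { }.
  Root 6: left subtree has 2 nodes {23, 37}, right has 2 {35, 25}.
    Root 23: left subtree has 0 nodes { }, right has 1 {37}.
    Root 35: left subtree has 0 nodes { }, right has 1 {25}.

15 14 33 26 1 37 23 25 35 6 36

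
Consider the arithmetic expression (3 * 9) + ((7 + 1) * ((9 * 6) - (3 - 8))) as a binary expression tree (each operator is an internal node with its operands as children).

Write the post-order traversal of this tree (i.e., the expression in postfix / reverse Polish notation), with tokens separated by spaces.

Post-order on an expression tree gives postfix notation: for each operator, emit left operand, right operand, then the operator.

3 9 * 7 1 + 9 6 * 3 8 - - * +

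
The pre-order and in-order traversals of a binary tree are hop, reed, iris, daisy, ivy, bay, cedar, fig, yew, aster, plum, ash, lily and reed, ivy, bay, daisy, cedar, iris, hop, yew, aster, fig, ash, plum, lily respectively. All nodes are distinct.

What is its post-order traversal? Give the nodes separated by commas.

The first element of pre-order is the root; it splits in-order into left and right subtrees.
Root hop: left subtree has 6 nodes {reed, ivy, bay, daisy, cedar, iris}, right has 6 {yew, aster, fig, ash, plum, lily}.
  Root reed: left subtree has 0 nodes { }, right has 5 {ivy, bay, daisy, cedar, iris}.
    Root iris: left subtree has 4 nodes {ivy, bay, daisy, cedar}, right has 0 { }.
      Root daisy: left subtree has 2 nodes {ivy, bay}, right has 1 {cedar}.
        Root ivy: left subtree has 0 nodes { }, right has 1 {bay}.
  Root fig: left subtree has 2 nodes {yew, aster}, right has 3 {ash, plum, lily}.
    Root yew: left subtree has 0 nodes { }, right has 1 {aster}.
    Root plum: left subtree has 1 node {ash}, right has 1 {lily}.

bay, ivy, cedar, daisy, iris, reed, aster, yew, ash, lily, plum, fig, hop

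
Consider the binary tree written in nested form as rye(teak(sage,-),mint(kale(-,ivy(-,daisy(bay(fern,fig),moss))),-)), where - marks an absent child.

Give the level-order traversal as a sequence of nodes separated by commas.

rye, teak, mint, sage, kale, ivy, daisy, bay, moss, fern, fig

Level-order visits nodes level by level from the root, left to right within each level.
Level 0: rye
Level 1: teak, mint
Level 2: sage, kale
Level 3: ivy
Level 4: daisy
Level 5: bay, moss
Level 6: fern, fig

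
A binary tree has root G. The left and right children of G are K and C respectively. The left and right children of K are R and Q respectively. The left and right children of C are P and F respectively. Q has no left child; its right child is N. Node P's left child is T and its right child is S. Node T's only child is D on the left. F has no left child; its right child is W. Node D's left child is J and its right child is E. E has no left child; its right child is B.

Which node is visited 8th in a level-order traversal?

N

Level-order visits nodes level by level from the root, left to right within each level.
Level 0: G
Level 1: K, C
Level 2: R, Q, P, F
Level 3: N, T, S, W
Level 4: D
Level 5: J, E
Level 6: B
Full level-order sequence: G, K, C, R, Q, P, F, N, T, S, W, D, J, E, B.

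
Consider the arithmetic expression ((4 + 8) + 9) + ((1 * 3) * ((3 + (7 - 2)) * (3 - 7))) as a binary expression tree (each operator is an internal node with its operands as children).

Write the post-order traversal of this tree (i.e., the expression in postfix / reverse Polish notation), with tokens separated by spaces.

Post-order on an expression tree gives postfix notation: for each operator, emit left operand, right operand, then the operator.

4 8 + 9 + 1 3 * 3 7 2 - + 3 7 - * * +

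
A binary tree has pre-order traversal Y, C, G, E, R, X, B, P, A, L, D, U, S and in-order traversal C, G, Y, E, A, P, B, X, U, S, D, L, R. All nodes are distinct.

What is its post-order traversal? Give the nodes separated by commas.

G, C, A, P, B, S, U, D, L, X, R, E, Y

The first element of pre-order is the root; it splits in-order into left and right subtrees.
Root Y: left subtree has 2 nodes {C, G}, right has 10 {E, A, P, B, X, U, S, D, L, R}.
  Root C: left subtree has 0 nodes { }, right has 1 {G}.
  Root E: left subtree has 0 nodes { }, right has 9 {A, P, B, X, U, S, D, L, R}.
    Root R: left subtree has 8 nodes {A, P, B, X, U, S, D, L}, right has 0 { }.
      Root X: left subtree has 3 nodes {A, P, B}, right has 4 {U, S, D, L}.
        Root B: left subtree has 2 nodes {A, P}, right has 0 { }.
          Root P: left subtree has 1 node {A}, right has 0 { }.
        Root L: left subtree has 3 nodes {U, S, D}, right has 0 { }.
          Root D: left subtree has 2 nodes {U, S}, right has 0 { }.
            Root U: left subtree has 0 nodes { }, right has 1 {S}.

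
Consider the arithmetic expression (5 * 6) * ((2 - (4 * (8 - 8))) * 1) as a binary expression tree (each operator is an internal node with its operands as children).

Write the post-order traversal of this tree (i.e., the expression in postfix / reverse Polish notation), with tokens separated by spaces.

5 6 * 2 4 8 8 - * - 1 * *

Post-order on an expression tree gives postfix notation: for each operator, emit left operand, right operand, then the operator.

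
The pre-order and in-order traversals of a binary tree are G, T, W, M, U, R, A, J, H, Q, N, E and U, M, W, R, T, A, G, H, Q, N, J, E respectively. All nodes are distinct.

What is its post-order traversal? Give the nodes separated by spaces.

U M R W A T N Q H E J G

The first element of pre-order is the root; it splits in-order into left and right subtrees.
Root G: left subtree has 6 nodes {U, M, W, R, T, A}, right has 5 {H, Q, N, J, E}.
  Root T: left subtree has 4 nodes {U, M, W, R}, right has 1 {A}.
    Root W: left subtree has 2 nodes {U, M}, right has 1 {R}.
      Root M: left subtree has 1 node {U}, right has 0 { }.
  Root J: left subtree has 3 nodes {H, Q, N}, right has 1 {E}.
    Root H: left subtree has 0 nodes { }, right has 2 {Q, N}.
      Root Q: left subtree has 0 nodes { }, right has 1 {N}.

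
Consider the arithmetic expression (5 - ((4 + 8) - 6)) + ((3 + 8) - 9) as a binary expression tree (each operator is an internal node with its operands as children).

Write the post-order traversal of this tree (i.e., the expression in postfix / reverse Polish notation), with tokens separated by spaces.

Post-order on an expression tree gives postfix notation: for each operator, emit left operand, right operand, then the operator.

5 4 8 + 6 - - 3 8 + 9 - +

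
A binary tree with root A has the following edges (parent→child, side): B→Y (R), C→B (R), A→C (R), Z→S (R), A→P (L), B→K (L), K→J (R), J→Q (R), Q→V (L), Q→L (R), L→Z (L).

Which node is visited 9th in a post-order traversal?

Y

Post-order visits the left subtree, then the right subtree, then the node.
At A: go left to P.
  P is a leaf — visit P.
At A: go right to C.
  At C: no left child.
  At C: go right to B.
    At B: go left to K.
      At K: no left child.
      At K: go right to J.
        At J: no left child.
        At J: go right to Q.
          At Q: go left to V.
            V is a leaf — visit V.
          At Q: go right to L.
            At L: go left to Z.
              At Z: no left child.
              At Z: go right to S.
                S is a leaf — visit S.
              Visit Z.
            At L: no right child.
            Visit L.
          Visit Q.
        Visit J.
      Visit K.
    At B: go right to Y.
      Y is a leaf — visit Y.
    Visit B.
  Visit C.
Visit A.
Full post-order sequence: P, V, S, Z, L, Q, J, K, Y, B, C, A.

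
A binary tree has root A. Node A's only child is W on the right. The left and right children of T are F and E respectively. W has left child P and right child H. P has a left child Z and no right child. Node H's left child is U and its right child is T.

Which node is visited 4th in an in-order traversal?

In-order visits the left subtree, then the node, then the right subtree.
At A: no left child.
Visit A.
At A: go right to W.
  At W: go left to P.
    At P: go left to Z.
      Z is a leaf — visit Z.
    Visit P.
    At P: no right child.
  Visit W.
  At W: go right to H.
    At H: go left to U.
      U is a leaf — visit U.
    Visit H.
    At H: go right to T.
      At T: go left to F.
        F is a leaf — visit F.
      Visit T.
      At T: go right to E.
        E is a leaf — visit E.
Full in-order sequence: A, Z, P, W, U, H, F, T, E.

W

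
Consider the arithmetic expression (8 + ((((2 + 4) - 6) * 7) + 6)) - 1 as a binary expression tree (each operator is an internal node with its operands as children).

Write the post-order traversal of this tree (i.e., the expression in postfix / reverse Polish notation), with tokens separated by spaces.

8 2 4 + 6 - 7 * 6 + + 1 -

Post-order on an expression tree gives postfix notation: for each operator, emit left operand, right operand, then the operator.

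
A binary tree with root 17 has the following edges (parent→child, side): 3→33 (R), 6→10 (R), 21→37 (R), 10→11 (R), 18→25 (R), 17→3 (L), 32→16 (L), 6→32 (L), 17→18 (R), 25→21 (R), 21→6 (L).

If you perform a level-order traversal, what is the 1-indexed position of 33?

4

Level-order visits nodes level by level from the root, left to right within each level.
Level 0: 17
Level 1: 3, 18
Level 2: 33, 25
Level 3: 21
Level 4: 6, 37
Level 5: 32, 10
Level 6: 16, 11
Full level-order sequence: 17, 3, 18, 33, 25, 21, 6, 37, 32, 10, 16, 11.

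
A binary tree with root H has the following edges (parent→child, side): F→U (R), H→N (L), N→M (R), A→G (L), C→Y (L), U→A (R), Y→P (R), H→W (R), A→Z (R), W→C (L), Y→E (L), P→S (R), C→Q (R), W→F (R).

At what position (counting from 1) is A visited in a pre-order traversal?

13

Pre-order visits the node, then its left subtree, then its right subtree.
Visit H.
At H: go left to N.
  Visit N.
  At N: no left child.
  At N: go right to M.
    M is a leaf — visit M.
At H: go right to W.
  Visit W.
  At W: go left to C.
    Visit C.
    At C: go left to Y.
      Visit Y.
      At Y: go left to E.
        E is a leaf — visit E.
      At Y: go right to P.
        Visit P.
        At P: no left child.
        At P: go right to S.
          S is a leaf — visit S.
    At C: go right to Q.
      Q is a leaf — visit Q.
  At W: go right to F.
    Visit F.
    At F: no left child.
    At F: go right to U.
      Visit U.
      At U: no left child.
      At U: go right to A.
        Visit A.
        At A: go left to G.
          G is a leaf — visit G.
        At A: go right to Z.
          Z is a leaf — visit Z.
Full pre-order sequence: H, N, M, W, C, Y, E, P, S, Q, F, U, A, G, Z.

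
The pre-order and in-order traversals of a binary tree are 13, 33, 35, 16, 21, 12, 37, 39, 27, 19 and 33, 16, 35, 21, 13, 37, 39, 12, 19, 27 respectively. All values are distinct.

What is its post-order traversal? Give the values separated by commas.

16, 21, 35, 33, 39, 37, 19, 27, 12, 13

The first element of pre-order is the root; it splits in-order into left and right subtrees.
Root 13: left subtree has 4 nodes {33, 16, 35, 21}, right has 5 {37, 39, 12, 19, 27}.
  Root 33: left subtree has 0 nodes { }, right has 3 {16, 35, 21}.
    Root 35: left subtree has 1 node {16}, right has 1 {21}.
  Root 12: left subtree has 2 nodes {37, 39}, right has 2 {19, 27}.
    Root 37: left subtree has 0 nodes { }, right has 1 {39}.
    Root 27: left subtree has 1 node {19}, right has 0 { }.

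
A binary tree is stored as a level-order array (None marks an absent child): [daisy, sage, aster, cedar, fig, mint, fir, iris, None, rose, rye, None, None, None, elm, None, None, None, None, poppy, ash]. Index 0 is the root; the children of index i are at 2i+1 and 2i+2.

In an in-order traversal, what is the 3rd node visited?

In-order visits the left subtree, then the node, then the right subtree.
At daisy: go left to sage.
  At sage: go left to cedar.
    At cedar: go left to iris.
      iris is a leaf — visit iris.
    Visit cedar.
    At cedar: no right child.
  Visit sage.
  At sage: go right to fig.
    At fig: go left to rose.
      At rose: go left to poppy.
        poppy is a leaf — visit poppy.
      Visit rose.
      At rose: go right to ash.
        ash is a leaf — visit ash.
    Visit fig.
    At fig: go right to rye.
      rye is a leaf — visit rye.
Visit daisy.
At daisy: go right to aster.
  At aster: go left to mint.
    mint is a leaf — visit mint.
  Visit aster.
  At aster: go right to fir.
    At fir: no left child.
    Visit fir.
    At fir: go right to elm.
      elm is a leaf — visit elm.
Full in-order sequence: iris, cedar, sage, poppy, rose, ash, fig, rye, daisy, mint, aster, fir, elm.

sage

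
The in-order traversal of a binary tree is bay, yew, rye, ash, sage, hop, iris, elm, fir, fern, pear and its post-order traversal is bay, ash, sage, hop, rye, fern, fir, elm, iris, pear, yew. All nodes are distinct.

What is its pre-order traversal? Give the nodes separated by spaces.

yew bay pear iris rye hop sage ash elm fir fern

The last element of post-order is the root; it splits in-order into left and right subtrees.
Root yew: left subtree has 1 node {bay}, right has 9 {rye, ash, sage, hop, iris, elm, fir, fern, pear}.
  Root pear: left subtree has 8 nodes {rye, ash, sage, hop, iris, elm, fir, fern}, right has 0 { }.
    Root iris: left subtree has 4 nodes {rye, ash, sage, hop}, right has 3 {elm, fir, fern}.
      Root rye: left subtree has 0 nodes { }, right has 3 {ash, sage, hop}.
        Root hop: left subtree has 2 nodes {ash, sage}, right has 0 { }.
          Root sage: left subtree has 1 node {ash}, right has 0 { }.
      Root elm: left subtree has 0 nodes { }, right has 2 {fir, fern}.
        Root fir: left subtree has 0 nodes { }, right has 1 {fern}.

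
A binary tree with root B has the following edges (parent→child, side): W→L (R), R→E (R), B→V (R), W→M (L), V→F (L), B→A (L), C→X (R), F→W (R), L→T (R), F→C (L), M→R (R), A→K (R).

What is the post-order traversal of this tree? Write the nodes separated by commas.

Post-order visits the left subtree, then the right subtree, then the node.
At B: go left to A.
  At A: no left child.
  At A: go right to K.
    K is a leaf — visit K.
  Visit A.
At B: go right to V.
  At V: go left to F.
    At F: go left to C.
      At C: no left child.
      At C: go right to X.
        X is a leaf — visit X.
      Visit C.
    At F: go right to W.
      At W: go left to M.
        At M: no left child.
        At M: go right to R.
          At R: no left child.
          At R: go right to E.
            E is a leaf — visit E.
          Visit R.
        Visit M.
      At W: go right to L.
        At L: no left child.
        At L: go right to T.
          T is a leaf — visit T.
        Visit L.
      Visit W.
    Visit F.
  At V: no right child.
  Visit V.
Visit B.

K, A, X, C, E, R, M, T, L, W, F, V, B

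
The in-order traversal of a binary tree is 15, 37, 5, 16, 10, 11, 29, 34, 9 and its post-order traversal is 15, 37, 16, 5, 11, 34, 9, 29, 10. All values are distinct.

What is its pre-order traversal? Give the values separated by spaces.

10 5 37 15 16 29 11 9 34

The last element of post-order is the root; it splits in-order into left and right subtrees.
Root 10: left subtree has 4 nodes {15, 37, 5, 16}, right has 4 {11, 29, 34, 9}.
  Root 5: left subtree has 2 nodes {15, 37}, right has 1 {16}.
    Root 37: left subtree has 1 node {15}, right has 0 { }.
  Root 29: left subtree has 1 node {11}, right has 2 {34, 9}.
    Root 9: left subtree has 1 node {34}, right has 0 { }.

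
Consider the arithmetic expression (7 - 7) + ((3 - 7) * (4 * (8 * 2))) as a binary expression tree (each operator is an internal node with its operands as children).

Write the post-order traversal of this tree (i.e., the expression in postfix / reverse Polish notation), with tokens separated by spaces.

7 7 - 3 7 - 4 8 2 * * * +

Post-order on an expression tree gives postfix notation: for each operator, emit left operand, right operand, then the operator.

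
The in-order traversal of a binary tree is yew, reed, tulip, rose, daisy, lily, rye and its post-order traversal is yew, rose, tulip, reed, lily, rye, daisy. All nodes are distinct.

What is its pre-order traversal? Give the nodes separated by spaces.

daisy reed yew tulip rose rye lily

The last element of post-order is the root; it splits in-order into left and right subtrees.
Root daisy: left subtree has 4 nodes {yew, reed, tulip, rose}, right has 2 {lily, rye}.
  Root reed: left subtree has 1 node {yew}, right has 2 {tulip, rose}.
    Root tulip: left subtree has 0 nodes { }, right has 1 {rose}.
  Root rye: left subtree has 1 node {lily}, right has 0 { }.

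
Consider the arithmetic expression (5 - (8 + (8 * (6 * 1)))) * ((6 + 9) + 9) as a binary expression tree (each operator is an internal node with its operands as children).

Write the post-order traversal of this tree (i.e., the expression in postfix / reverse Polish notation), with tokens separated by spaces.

Post-order on an expression tree gives postfix notation: for each operator, emit left operand, right operand, then the operator.

5 8 8 6 1 * * + - 6 9 + 9 + *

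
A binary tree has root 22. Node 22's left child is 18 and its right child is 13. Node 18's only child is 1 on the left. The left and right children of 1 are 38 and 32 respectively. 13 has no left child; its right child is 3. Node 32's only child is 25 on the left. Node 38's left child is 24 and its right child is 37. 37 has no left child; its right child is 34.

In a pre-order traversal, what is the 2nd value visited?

18

Pre-order visits the node, then its left subtree, then its right subtree.
Visit 22.
At 22: go left to 18.
  Visit 18.
  At 18: go left to 1.
    Visit 1.
    At 1: go left to 38.
      Visit 38.
      At 38: go left to 24.
        24 is a leaf — visit 24.
      At 38: go right to 37.
        Visit 37.
        At 37: no left child.
        At 37: go right to 34.
          34 is a leaf — visit 34.
    At 1: go right to 32.
      Visit 32.
      At 32: go left to 25.
        25 is a leaf — visit 25.
      At 32: no right child.
  At 18: no right child.
At 22: go right to 13.
  Visit 13.
  At 13: no left child.
  At 13: go right to 3.
    3 is a leaf — visit 3.
Full pre-order sequence: 22, 18, 1, 38, 24, 37, 34, 32, 25, 13, 3.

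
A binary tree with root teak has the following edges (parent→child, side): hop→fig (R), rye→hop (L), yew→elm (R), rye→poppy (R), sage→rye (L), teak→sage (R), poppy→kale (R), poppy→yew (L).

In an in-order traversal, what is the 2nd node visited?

In-order visits the left subtree, then the node, then the right subtree.
At teak: no left child.
Visit teak.
At teak: go right to sage.
  At sage: go left to rye.
    At rye: go left to hop.
      At hop: no left child.
      Visit hop.
      At hop: go right to fig.
        fig is a leaf — visit fig.
    Visit rye.
    At rye: go right to poppy.
      At poppy: go left to yew.
        At yew: no left child.
        Visit yew.
        At yew: go right to elm.
          elm is a leaf — visit elm.
      Visit poppy.
      At poppy: go right to kale.
        kale is a leaf — visit kale.
  Visit sage.
  At sage: no right child.
Full in-order sequence: teak, hop, fig, rye, yew, elm, poppy, kale, sage.

hop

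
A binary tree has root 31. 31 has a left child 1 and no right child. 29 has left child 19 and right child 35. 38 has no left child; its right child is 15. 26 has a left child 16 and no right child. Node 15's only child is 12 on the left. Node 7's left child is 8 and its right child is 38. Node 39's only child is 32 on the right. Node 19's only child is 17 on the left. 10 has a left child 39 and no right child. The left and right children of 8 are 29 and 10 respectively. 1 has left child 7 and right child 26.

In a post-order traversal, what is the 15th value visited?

Post-order visits the left subtree, then the right subtree, then the node.
At 31: go left to 1.
  At 1: go left to 7.
    At 7: go left to 8.
      At 8: go left to 29.
        At 29: go left to 19.
          At 19: go left to 17.
            17 is a leaf — visit 17.
          At 19: no right child.
          Visit 19.
        At 29: go right to 35.
          35 is a leaf — visit 35.
        Visit 29.
      At 8: go right to 10.
        At 10: go left to 39.
          At 39: no left child.
          At 39: go right to 32.
            32 is a leaf — visit 32.
          Visit 39.
        At 10: no right child.
        Visit 10.
      Visit 8.
    At 7: go right to 38.
      At 38: no left child.
      At 38: go right to 15.
        At 15: go left to 12.
          12 is a leaf — visit 12.
        At 15: no right child.
        Visit 15.
      Visit 38.
    Visit 7.
  At 1: go right to 26.
    At 26: go left to 16.
      16 is a leaf — visit 16.
    At 26: no right child.
    Visit 26.
  Visit 1.
At 31: no right child.
Visit 31.
Full post-order sequence: 17, 19, 35, 29, 32, 39, 10, 8, 12, 15, 38, 7, 16, 26, 1, 31.

1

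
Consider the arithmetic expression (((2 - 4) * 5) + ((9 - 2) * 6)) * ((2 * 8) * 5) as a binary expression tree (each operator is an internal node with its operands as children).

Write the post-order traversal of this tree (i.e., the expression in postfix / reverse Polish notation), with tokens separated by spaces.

2 4 - 5 * 9 2 - 6 * + 2 8 * 5 * *

Post-order on an expression tree gives postfix notation: for each operator, emit left operand, right operand, then the operator.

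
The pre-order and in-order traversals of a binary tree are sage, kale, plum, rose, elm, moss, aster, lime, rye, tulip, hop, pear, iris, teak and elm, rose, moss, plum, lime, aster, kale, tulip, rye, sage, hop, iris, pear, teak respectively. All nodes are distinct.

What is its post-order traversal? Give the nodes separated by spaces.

elm moss rose lime aster plum tulip rye kale iris teak pear hop sage

The first element of pre-order is the root; it splits in-order into left and right subtrees.
Root sage: left subtree has 9 nodes {elm, rose, moss, plum, lime, aster, kale, tulip, rye}, right has 4 {hop, iris, pear, teak}.
  Root kale: left subtree has 6 nodes {elm, rose, moss, plum, lime, aster}, right has 2 {tulip, rye}.
    Root plum: left subtree has 3 nodes {elm, rose, moss}, right has 2 {lime, aster}.
      Root rose: left subtree has 1 node {elm}, right has 1 {moss}.
      Root aster: left subtree has 1 node {lime}, right has 0 { }.
    Root rye: left subtree has 1 node {tulip}, right has 0 { }.
  Root hop: left subtree has 0 nodes { }, right has 3 {iris, pear, teak}.
    Root pear: left subtree has 1 node {iris}, right has 1 {teak}.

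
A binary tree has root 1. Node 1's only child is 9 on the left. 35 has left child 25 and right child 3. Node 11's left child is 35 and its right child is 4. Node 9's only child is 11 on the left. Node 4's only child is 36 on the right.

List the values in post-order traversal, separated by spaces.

25 3 35 36 4 11 9 1

Post-order visits the left subtree, then the right subtree, then the node.
At 1: go left to 9.
  At 9: go left to 11.
    At 11: go left to 35.
      At 35: go left to 25.
        25 is a leaf — visit 25.
      At 35: go right to 3.
        3 is a leaf — visit 3.
      Visit 35.
    At 11: go right to 4.
      At 4: no left child.
      At 4: go right to 36.
        36 is a leaf — visit 36.
      Visit 4.
    Visit 11.
  At 9: no right child.
  Visit 9.
At 1: no right child.
Visit 1.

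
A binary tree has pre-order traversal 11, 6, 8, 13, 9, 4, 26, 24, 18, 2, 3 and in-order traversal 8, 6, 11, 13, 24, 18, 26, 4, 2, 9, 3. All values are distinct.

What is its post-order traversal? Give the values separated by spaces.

The first element of pre-order is the root; it splits in-order into left and right subtrees.
Root 11: left subtree has 2 nodes {8, 6}, right has 8 {13, 24, 18, 26, 4, 2, 9, 3}.
  Root 6: left subtree has 1 node {8}, right has 0 { }.
  Root 13: left subtree has 0 nodes { }, right has 7 {24, 18, 26, 4, 2, 9, 3}.
    Root 9: left subtree has 5 nodes {24, 18, 26, 4, 2}, right has 1 {3}.
      Root 4: left subtree has 3 nodes {24, 18, 26}, right has 1 {2}.
        Root 26: left subtree has 2 nodes {24, 18}, right has 0 { }.
          Root 24: left subtree has 0 nodes { }, right has 1 {18}.

8 6 18 24 26 2 4 3 9 13 11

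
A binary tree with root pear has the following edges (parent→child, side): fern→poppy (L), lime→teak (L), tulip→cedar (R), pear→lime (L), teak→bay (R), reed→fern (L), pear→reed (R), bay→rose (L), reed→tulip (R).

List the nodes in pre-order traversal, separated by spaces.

Pre-order visits the node, then its left subtree, then its right subtree.
Visit pear.
At pear: go left to lime.
  Visit lime.
  At lime: go left to teak.
    Visit teak.
    At teak: no left child.
    At teak: go right to bay.
      Visit bay.
      At bay: go left to rose.
        rose is a leaf — visit rose.
      At bay: no right child.
  At lime: no right child.
At pear: go right to reed.
  Visit reed.
  At reed: go left to fern.
    Visit fern.
    At fern: go left to poppy.
      poppy is a leaf — visit poppy.
    At fern: no right child.
  At reed: go right to tulip.
    Visit tulip.
    At tulip: no left child.
    At tulip: go right to cedar.
      cedar is a leaf — visit cedar.

pear lime teak bay rose reed fern poppy tulip cedar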